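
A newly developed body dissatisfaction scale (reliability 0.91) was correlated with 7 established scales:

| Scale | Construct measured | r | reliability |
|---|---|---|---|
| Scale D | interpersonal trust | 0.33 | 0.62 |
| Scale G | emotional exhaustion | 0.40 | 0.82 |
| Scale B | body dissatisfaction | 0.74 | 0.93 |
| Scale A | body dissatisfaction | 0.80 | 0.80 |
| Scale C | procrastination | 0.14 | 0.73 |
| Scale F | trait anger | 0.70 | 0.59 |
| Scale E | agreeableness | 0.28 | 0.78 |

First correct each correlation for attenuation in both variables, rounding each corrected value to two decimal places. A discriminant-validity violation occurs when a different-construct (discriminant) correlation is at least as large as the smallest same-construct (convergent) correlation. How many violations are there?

Disattenuated r (r / √(r_scale · r_new)):
  Scale D (disc): 0.33 / √(0.62·0.91) = 0.44
  Scale G (disc): 0.40 / √(0.82·0.91) = 0.46
  Scale B (conv): 0.74 / √(0.93·0.91) = 0.80
  Scale A (conv): 0.80 / √(0.80·0.91) = 0.94
  Scale C (disc): 0.14 / √(0.73·0.91) = 0.17
  Scale F (disc): 0.70 / √(0.59·0.91) = 0.96
  Scale E (disc): 0.28 / √(0.78·0.91) = 0.33
Smallest convergent = 0.80. Discriminant values: 0.44, 0.46, 0.17, 0.96, 0.33; count ≥ 0.80 → 1.

1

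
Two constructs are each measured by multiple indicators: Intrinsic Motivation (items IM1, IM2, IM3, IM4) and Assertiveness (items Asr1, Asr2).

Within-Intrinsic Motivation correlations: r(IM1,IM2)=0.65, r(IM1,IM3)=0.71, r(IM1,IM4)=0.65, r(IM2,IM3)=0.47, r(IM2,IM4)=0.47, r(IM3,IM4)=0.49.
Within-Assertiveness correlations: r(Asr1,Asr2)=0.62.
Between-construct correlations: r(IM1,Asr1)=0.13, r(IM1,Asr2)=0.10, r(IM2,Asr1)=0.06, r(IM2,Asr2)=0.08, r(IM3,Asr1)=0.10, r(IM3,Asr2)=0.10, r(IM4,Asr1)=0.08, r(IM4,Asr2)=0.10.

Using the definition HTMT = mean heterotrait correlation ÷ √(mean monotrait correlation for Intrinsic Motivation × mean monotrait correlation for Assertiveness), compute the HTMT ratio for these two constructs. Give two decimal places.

Between-construct mean = 0.75/8 = 0.0938.
Mean within-IM = 3.44/6 = 0.5733; mean within-Asr = 0.62/1 = 0.6200.
Geometric mean = √(0.5733 × 0.6200) = 0.5962.
HTMT = 0.0938 / 0.5962 = 0.16.

0.16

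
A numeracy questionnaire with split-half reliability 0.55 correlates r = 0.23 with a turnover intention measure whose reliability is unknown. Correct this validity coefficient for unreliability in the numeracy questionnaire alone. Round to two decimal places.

0.31

Single correction: r_c = r_obs / √r_xx = 0.23 / √0.55 = 0.23 / 0.7416 ≈ 0.31.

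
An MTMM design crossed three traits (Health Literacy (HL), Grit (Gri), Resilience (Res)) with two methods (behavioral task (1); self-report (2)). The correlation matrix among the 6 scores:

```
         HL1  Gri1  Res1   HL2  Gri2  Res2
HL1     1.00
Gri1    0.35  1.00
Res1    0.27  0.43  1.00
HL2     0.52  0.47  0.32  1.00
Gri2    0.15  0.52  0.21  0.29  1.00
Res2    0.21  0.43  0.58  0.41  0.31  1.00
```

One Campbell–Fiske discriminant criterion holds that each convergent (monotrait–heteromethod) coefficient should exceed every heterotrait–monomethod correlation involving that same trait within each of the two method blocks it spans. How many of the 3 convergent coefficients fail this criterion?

Each convergent coefficient versus the relevant comparison correlations:
HL (methods 1·2): 0.52 vs {0.35, 0.29, 0.27, 0.41} → pass.
Gri (methods 1·2): 0.52 vs {0.35, 0.29, 0.43, 0.31} → pass.
Res (methods 1·2): 0.58 vs {0.27, 0.41, 0.43, 0.31} → pass.
0 of 3 fail.

0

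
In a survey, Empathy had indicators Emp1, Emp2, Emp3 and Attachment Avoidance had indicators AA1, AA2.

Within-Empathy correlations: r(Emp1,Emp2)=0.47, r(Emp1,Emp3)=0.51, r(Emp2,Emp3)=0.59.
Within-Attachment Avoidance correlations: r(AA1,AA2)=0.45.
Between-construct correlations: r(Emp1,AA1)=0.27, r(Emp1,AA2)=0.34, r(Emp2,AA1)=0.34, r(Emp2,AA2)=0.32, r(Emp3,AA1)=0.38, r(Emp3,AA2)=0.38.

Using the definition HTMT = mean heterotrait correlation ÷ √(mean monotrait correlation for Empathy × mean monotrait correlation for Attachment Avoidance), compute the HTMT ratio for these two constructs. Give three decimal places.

0.697

Mean between = 2.03/6 = 0.3383.
Mean within-Emp = 1.57/3 = 0.5233; mean within-AA = 0.45/1 = 0.4500.
Geometric mean = √(0.5233 × 0.4500) = 0.4853.
HTMT = 0.3383 / 0.4853 = 0.697.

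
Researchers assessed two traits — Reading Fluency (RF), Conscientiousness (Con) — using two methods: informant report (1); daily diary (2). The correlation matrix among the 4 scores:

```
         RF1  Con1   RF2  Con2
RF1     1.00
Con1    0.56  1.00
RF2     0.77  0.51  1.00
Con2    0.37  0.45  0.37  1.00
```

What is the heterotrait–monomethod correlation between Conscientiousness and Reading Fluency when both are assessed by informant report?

Different traits, same method: r(Con1, RF1) = 0.56.

0.56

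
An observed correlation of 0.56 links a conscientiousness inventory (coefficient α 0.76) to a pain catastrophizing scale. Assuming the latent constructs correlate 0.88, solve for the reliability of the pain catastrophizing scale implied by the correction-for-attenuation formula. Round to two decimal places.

r_true = r_obs / √(r_xx · r_yy) ⇒ 0.88 = 0.56 / √(0.76 · r_yy).
√(0.76 · r_yy) = 0.56 / 0.88 = 0.6364; 0.76 · r_yy = 0.4050; r_yy = 0.4050 / 0.76 ≈ 0.53.

0.53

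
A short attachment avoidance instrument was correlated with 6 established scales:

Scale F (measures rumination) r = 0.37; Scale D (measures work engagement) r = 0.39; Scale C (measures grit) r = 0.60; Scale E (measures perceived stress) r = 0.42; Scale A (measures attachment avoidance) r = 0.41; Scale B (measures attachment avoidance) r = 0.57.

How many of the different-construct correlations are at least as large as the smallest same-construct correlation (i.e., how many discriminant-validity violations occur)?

Convergent (same construct = attachment avoidance): Scale A, Scale B.
Smallest convergent = 0.41. Discriminant values: 0.37, 0.39, 0.60, 0.42; count ≥ 0.41 → 2.

2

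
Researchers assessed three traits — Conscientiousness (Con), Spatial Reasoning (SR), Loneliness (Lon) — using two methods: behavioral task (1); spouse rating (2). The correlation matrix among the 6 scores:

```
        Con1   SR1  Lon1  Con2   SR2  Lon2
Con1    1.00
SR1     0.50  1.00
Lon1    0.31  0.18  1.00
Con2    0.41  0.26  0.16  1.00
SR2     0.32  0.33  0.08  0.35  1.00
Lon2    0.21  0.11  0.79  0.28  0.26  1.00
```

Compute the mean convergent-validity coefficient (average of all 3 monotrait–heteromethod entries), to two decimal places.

Convergent values: 0.41, 0.33, 0.79; mean = 1.53/3 = 0.51.

0.51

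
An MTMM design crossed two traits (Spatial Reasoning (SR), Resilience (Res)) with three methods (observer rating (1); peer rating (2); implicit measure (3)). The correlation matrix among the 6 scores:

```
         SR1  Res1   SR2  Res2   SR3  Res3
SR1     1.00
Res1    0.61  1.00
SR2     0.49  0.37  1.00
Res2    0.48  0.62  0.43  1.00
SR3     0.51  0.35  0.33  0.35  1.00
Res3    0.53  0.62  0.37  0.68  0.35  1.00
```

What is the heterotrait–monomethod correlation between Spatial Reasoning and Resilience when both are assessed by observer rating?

Different traits, same method: r(SR1, Res1) = 0.61.

0.61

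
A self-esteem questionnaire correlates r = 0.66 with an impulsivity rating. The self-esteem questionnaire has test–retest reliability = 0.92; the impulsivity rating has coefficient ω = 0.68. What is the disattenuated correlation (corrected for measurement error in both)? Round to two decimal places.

r_true = r_obs / √(r_xx · r_yy) = 0.66 / √(0.92 × 0.68) = 0.66 / √0.6256 = 0.66 / 0.7909 ≈ 0.83.

0.83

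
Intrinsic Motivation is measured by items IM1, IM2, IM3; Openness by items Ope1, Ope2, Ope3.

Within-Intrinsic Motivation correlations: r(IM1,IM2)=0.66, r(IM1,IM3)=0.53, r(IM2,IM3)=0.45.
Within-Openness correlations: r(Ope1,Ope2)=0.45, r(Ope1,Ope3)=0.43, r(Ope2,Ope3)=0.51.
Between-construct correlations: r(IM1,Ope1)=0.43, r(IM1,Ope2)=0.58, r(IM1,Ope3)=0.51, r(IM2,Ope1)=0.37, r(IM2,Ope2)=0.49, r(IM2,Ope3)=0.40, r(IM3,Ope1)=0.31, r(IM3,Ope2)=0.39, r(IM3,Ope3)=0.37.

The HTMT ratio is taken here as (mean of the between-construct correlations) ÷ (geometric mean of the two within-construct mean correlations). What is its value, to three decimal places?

0.850

Mean between = 3.85/9 = 0.4278.
Mean within-IM = 1.64/3 = 0.5467; mean within-Ope = 1.39/3 = 0.4633.
Geometric mean = √(0.5467 × 0.4633) = 0.5033.
HTMT = 0.4278 / 0.5033 = 0.850.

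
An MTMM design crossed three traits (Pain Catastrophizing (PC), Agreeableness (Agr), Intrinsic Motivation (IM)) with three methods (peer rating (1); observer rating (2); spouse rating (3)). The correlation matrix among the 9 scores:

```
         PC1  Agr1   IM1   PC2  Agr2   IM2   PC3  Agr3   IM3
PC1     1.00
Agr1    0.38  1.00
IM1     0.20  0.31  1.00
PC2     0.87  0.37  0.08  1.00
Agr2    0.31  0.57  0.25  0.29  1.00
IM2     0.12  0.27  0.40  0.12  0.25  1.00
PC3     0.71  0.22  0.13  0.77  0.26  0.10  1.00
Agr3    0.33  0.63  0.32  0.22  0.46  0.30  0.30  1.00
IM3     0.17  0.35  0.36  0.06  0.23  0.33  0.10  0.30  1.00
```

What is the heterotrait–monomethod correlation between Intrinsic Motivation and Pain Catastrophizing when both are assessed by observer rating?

Different traits, same method: r(IM2, PC2) = 0.12.

0.12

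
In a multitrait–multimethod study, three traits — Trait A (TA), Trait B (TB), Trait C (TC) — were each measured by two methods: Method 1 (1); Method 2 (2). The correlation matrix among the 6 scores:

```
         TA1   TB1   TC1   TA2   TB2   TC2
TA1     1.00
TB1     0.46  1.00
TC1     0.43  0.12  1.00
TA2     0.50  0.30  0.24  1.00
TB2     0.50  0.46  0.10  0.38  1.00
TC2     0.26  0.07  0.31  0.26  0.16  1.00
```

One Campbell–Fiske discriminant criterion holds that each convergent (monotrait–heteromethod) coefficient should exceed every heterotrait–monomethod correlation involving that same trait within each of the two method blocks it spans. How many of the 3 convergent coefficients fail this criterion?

2

Each convergent coefficient versus the relevant comparison correlations:
TA (methods 1·2): 0.50 vs {0.46, 0.38, 0.43, 0.26} → pass.
TB (methods 1·2): 0.46 vs {0.46, 0.38, 0.12, 0.16} → fail.
TC (methods 1·2): 0.31 vs {0.43, 0.26, 0.12, 0.16} → fail.
2 of 3 fail.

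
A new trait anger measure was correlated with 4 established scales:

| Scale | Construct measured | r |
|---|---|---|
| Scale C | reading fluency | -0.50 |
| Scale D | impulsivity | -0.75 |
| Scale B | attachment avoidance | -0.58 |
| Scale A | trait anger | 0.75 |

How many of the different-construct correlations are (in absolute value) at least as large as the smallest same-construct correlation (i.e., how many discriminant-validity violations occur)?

Convergent (same construct = trait anger): Scale A.
Smallest convergent = 0.75. Discriminant |r|: 0.50, 0.75, 0.58; count ≥ 0.75 → 1.

1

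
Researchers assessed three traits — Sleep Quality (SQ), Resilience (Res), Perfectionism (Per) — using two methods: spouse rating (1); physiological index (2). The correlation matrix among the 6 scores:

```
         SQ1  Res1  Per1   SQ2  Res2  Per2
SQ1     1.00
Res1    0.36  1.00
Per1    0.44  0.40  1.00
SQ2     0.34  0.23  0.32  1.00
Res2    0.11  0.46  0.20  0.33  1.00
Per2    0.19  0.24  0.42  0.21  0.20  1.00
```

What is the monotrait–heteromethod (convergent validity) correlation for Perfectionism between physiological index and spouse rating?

Same trait (Per), different methods: r(Per2, Per1) = 0.42.

0.42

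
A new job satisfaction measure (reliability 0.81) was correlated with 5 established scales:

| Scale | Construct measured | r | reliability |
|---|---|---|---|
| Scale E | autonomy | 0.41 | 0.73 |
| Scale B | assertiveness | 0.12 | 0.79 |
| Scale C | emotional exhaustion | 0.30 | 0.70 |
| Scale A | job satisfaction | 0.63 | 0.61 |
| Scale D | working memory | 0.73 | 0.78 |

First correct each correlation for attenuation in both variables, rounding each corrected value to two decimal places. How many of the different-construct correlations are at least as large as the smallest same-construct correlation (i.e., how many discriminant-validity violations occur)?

1

Disattenuated r (r / √(r_scale · r_new)):
  Scale E (disc): 0.41 / √(0.73·0.81) = 0.53
  Scale B (disc): 0.12 / √(0.79·0.81) = 0.15
  Scale C (disc): 0.30 / √(0.70·0.81) = 0.40
  Scale A (conv): 0.63 / √(0.61·0.81) = 0.90
  Scale D (disc): 0.73 / √(0.78·0.81) = 0.92
Smallest convergent = 0.90. Discriminant values: 0.53, 0.15, 0.40, 0.92; count ≥ 0.90 → 1.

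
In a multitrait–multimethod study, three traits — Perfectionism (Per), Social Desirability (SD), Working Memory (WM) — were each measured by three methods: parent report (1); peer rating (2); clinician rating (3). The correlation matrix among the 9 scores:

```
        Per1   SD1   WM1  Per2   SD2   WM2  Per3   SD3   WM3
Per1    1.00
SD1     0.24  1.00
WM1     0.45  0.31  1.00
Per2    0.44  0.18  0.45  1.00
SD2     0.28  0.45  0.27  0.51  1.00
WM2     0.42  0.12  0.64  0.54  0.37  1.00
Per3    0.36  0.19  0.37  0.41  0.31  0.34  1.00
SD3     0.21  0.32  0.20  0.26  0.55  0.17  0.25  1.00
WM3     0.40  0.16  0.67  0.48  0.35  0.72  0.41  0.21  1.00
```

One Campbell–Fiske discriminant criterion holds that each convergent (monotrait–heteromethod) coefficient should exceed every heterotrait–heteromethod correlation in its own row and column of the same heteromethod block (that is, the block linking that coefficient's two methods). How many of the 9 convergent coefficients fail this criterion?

Checking each validity diagonal entry against its comparison values:
Per (methods 1·2): 0.44 vs {0.28, 0.18, 0.42, 0.45} → fail.
Per (methods 1·3): 0.36 vs {0.21, 0.19, 0.40, 0.37} → fail.
Per (methods 2·3): 0.41 vs {0.26, 0.31, 0.48, 0.34} → fail.
SD (methods 1·2): 0.45 vs {0.18, 0.28, 0.12, 0.27} → pass.
SD (methods 1·3): 0.32 vs {0.19, 0.21, 0.16, 0.20} → pass.
SD (methods 2·3): 0.55 vs {0.31, 0.26, 0.35, 0.17} → pass.
WM (methods 1·2): 0.64 vs {0.45, 0.42, 0.27, 0.12} → pass.
WM (methods 1·3): 0.67 vs {0.37, 0.40, 0.20, 0.16} → pass.
WM (methods 2·3): 0.72 vs {0.34, 0.48, 0.17, 0.35} → pass.
3 of 9 fail.

3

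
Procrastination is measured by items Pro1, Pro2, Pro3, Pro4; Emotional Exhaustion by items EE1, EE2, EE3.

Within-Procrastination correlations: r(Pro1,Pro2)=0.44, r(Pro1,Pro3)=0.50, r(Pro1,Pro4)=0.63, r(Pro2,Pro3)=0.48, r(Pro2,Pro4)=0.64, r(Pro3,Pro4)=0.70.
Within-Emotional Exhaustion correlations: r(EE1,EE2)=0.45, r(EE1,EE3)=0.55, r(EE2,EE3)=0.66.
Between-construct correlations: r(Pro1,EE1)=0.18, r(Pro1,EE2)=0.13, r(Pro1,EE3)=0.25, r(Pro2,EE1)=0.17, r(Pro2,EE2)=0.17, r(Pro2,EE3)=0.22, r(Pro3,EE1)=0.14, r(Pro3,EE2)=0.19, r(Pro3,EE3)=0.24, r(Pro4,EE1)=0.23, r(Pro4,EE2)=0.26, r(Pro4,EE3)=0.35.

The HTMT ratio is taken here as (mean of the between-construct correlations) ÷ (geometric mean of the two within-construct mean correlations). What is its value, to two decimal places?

Between-construct mean = 2.53/12 = 0.2108.
Mean within-Pro = 3.39/6 = 0.5650; mean within-EE = 1.66/3 = 0.5533.
Geometric mean = √(0.5650 × 0.5533) = 0.5591.
HTMT = 0.2108 / 0.5591 = 0.38.

0.38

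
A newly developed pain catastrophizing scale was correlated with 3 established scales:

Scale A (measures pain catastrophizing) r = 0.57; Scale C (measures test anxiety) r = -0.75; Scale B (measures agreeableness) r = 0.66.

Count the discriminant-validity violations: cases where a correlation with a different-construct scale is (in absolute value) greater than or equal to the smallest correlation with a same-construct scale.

2

Convergent (same construct = pain catastrophizing): Scale A.
Smallest convergent = 0.57. Discriminant |r|: 0.75, 0.66; count ≥ 0.57 → 2.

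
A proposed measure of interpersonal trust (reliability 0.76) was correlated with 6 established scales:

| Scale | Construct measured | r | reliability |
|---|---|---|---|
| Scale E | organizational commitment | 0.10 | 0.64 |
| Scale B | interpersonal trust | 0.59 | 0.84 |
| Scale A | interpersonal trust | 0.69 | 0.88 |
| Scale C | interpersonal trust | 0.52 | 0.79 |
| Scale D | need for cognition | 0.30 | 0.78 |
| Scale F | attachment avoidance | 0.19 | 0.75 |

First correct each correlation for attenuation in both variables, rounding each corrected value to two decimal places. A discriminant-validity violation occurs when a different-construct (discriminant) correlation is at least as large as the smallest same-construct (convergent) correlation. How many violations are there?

Disattenuated r (r / √(r_scale · r_new)):
  Scale E (disc): 0.10 / √(0.64·0.76) = 0.14
  Scale B (conv): 0.59 / √(0.84·0.76) = 0.74
  Scale A (conv): 0.69 / √(0.88·0.76) = 0.84
  Scale C (conv): 0.52 / √(0.79·0.76) = 0.67
  Scale D (disc): 0.30 / √(0.78·0.76) = 0.39
  Scale F (disc): 0.19 / √(0.75·0.76) = 0.25
Smallest convergent = 0.67. Discriminant values: 0.14, 0.39, 0.25; count ≥ 0.67 → 0.

0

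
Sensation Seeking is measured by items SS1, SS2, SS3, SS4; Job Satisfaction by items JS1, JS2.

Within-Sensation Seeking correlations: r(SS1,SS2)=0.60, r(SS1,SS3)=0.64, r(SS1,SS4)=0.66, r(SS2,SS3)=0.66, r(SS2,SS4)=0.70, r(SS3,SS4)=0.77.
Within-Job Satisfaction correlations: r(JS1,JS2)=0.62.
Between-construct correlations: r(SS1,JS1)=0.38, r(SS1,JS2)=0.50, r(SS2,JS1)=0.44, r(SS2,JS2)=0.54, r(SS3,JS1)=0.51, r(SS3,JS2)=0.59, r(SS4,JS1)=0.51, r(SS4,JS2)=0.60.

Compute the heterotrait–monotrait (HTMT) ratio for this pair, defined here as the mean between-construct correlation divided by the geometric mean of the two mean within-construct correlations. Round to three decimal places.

Mean between = 4.07/8 = 0.5088.
Mean within-SS = 4.03/6 = 0.6717; mean within-JS = 0.62/1 = 0.6200.
Geometric mean = √(0.6717 × 0.6200) = 0.6453.
HTMT = 0.5088 / 0.6453 = 0.788.

0.788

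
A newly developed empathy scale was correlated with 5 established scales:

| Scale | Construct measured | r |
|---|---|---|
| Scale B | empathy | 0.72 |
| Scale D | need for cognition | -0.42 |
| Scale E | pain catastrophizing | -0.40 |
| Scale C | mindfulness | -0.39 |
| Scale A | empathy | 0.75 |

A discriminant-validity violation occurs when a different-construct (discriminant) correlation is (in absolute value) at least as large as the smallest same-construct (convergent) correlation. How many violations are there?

0

Convergent (same construct = empathy): Scale B, Scale A.
Smallest convergent = 0.72. Discriminant |r|: 0.42, 0.40, 0.39; count ≥ 0.72 → 0.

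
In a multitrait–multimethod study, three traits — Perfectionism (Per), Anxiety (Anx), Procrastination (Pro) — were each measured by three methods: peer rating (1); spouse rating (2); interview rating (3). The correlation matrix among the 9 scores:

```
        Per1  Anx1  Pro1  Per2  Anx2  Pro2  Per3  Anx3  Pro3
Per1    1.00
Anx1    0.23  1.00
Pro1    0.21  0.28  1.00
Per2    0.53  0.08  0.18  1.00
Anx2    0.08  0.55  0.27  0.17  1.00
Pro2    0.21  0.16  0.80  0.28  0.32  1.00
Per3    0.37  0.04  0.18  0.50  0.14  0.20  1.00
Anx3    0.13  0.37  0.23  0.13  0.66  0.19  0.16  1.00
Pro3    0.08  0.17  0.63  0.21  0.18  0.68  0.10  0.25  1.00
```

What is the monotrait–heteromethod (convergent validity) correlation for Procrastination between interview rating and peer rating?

Same trait (Pro), different methods: r(Pro3, Pro1) = 0.63.

0.63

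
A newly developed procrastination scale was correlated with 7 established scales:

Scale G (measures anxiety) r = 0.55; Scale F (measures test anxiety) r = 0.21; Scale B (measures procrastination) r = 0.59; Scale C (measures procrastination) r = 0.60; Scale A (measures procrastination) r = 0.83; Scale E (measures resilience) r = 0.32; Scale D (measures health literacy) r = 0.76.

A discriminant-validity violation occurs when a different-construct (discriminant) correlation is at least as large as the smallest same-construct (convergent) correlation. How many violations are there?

1

Convergent (same construct = procrastination): Scale B, Scale C, Scale A.
Smallest convergent = 0.59. Discriminant values: 0.55, 0.21, 0.32, 0.76; count ≥ 0.59 → 1.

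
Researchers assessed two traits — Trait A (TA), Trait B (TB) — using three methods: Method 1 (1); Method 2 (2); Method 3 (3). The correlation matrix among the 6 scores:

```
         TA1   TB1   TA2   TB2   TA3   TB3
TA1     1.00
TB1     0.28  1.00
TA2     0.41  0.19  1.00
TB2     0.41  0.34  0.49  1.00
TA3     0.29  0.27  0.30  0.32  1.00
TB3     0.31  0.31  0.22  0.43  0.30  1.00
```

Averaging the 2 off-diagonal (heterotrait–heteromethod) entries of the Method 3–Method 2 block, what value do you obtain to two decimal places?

0.27

HTHM values (method 3 × method 2): 0.32, 0.22; mean = 0.54/2 = 0.27.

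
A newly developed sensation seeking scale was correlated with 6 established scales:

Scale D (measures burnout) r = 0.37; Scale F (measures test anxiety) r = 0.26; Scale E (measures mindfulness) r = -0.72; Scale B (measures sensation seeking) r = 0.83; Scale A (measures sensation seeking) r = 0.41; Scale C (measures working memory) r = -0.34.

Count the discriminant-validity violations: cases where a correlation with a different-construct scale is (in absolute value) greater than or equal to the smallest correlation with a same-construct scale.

1

Convergent (same construct = sensation seeking): Scale B, Scale A.
Smallest convergent = 0.41. Discriminant |r|: 0.37, 0.26, 0.72, 0.34; count ≥ 0.41 → 1.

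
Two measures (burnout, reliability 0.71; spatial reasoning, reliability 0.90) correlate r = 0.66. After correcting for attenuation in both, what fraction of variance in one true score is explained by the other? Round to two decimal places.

0.68

Disattenuated r = 0.66 / √(0.71 × 0.90) = 0.66 / 0.7994 = 0.8256.
Shared true-score variance = 0.8256² = 0.6816 ≈ 0.68.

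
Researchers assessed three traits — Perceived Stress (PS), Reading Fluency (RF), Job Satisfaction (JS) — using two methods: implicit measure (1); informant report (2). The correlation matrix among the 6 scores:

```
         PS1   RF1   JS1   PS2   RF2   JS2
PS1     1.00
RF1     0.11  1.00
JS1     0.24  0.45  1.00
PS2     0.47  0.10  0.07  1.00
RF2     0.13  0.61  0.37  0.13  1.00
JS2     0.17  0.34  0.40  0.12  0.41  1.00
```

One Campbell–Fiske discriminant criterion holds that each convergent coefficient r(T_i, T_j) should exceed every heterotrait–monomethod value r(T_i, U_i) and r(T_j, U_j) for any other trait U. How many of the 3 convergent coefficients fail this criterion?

1

Each convergent coefficient versus the relevant comparison correlations:
PS (methods 1·2): 0.47 vs {0.11, 0.13, 0.24, 0.12} → pass.
RF (methods 1·2): 0.61 vs {0.11, 0.13, 0.45, 0.41} → pass.
JS (methods 1·2): 0.40 vs {0.24, 0.12, 0.45, 0.41} → fail.
1 of 3 fail.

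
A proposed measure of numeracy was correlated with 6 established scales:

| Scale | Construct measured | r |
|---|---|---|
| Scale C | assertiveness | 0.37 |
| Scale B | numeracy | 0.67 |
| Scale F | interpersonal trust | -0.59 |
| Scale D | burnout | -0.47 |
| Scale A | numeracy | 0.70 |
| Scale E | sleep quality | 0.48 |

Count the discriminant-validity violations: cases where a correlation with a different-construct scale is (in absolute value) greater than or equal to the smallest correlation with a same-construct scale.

Convergent (same construct = numeracy): Scale B, Scale A.
Smallest convergent = 0.67. Discriminant |r|: 0.37, 0.59, 0.47, 0.48; count ≥ 0.67 → 0.

0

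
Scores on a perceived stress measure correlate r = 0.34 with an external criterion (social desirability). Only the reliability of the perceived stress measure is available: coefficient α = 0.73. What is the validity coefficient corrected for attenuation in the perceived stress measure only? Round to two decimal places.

0.40

Single correction: r_c = r_obs / √r_xx = 0.34 / √0.73 = 0.34 / 0.8544 ≈ 0.40.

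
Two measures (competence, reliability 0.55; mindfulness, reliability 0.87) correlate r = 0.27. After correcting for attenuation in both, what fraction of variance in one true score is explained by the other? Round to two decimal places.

0.15

Disattenuated r = 0.27 / √(0.55 × 0.87) = 0.27 / 0.6917 = 0.3903.
Shared true-score variance = 0.3903² = 0.1523 ≈ 0.15.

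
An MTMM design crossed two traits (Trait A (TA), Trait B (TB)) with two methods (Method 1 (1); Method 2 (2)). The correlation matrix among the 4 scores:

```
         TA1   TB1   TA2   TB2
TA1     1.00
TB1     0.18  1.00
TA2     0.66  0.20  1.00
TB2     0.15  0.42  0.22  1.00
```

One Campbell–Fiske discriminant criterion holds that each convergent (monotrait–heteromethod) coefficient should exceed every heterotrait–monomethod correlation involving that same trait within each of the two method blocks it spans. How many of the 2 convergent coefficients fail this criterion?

0

Checking each validity diagonal entry against its comparison values:
TA (methods 1·2): 0.66 vs {0.18, 0.22} → pass.
TB (methods 1·2): 0.42 vs {0.18, 0.22} → pass.
0 of 2 fail.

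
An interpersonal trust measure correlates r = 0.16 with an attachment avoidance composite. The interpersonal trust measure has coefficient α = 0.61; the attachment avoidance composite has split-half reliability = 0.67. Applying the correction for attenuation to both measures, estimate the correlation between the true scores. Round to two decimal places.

r_true = r_obs / √(r_xx · r_yy) = 0.16 / √(0.61 × 0.67) = 0.16 / √0.4087 = 0.16 / 0.6393 ≈ 0.25.

0.25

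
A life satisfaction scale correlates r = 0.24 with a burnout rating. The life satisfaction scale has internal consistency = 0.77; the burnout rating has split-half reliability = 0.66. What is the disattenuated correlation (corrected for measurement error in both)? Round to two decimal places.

r_true = r_obs / √(r_xx · r_yy) = 0.24 / √(0.77 × 0.66) = 0.24 / √0.5082 = 0.24 / 0.7129 ≈ 0.34.

0.34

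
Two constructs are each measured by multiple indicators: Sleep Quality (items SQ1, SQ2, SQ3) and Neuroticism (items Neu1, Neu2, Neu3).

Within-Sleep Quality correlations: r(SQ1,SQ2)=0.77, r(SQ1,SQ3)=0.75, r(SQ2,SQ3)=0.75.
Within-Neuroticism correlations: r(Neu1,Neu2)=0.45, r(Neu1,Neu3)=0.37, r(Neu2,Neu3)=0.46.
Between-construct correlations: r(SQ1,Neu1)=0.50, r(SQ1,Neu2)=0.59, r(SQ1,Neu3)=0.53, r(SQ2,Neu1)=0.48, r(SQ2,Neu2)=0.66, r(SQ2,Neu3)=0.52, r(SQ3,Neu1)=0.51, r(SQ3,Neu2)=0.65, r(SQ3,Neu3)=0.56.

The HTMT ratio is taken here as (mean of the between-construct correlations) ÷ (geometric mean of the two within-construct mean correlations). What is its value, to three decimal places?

0.978

Mean heterotrait r = 5.00/9 = 0.5556.
Mean within-SQ = 2.27/3 = 0.7567; mean within-Neu = 1.28/3 = 0.4267.
Geometric mean = √(0.7567 × 0.4267) = 0.5682.
HTMT = 0.5556 / 0.5682 = 0.978.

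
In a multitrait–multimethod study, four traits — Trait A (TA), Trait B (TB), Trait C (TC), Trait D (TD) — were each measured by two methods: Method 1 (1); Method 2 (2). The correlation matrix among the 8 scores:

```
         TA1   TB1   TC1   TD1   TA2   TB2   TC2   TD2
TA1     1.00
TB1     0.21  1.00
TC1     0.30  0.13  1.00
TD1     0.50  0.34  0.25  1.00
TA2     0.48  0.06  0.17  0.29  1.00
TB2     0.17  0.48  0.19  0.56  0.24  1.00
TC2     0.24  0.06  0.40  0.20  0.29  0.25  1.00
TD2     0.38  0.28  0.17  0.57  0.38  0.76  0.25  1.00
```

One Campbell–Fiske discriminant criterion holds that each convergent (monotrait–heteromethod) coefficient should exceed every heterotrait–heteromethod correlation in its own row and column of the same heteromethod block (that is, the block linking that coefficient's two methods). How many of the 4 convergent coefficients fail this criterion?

1

Each convergent coefficient versus the relevant comparison correlations:
TA (methods 1·2): 0.48 vs {0.17, 0.06, 0.24, 0.17, 0.38, 0.29} → pass.
TB (methods 1·2): 0.48 vs {0.06, 0.17, 0.06, 0.19, 0.28, 0.56} → fail.
TC (methods 1·2): 0.40 vs {0.17, 0.24, 0.19, 0.06, 0.17, 0.20} → pass.
TD (methods 1·2): 0.57 vs {0.29, 0.38, 0.56, 0.28, 0.20, 0.17} → pass.
1 of 4 fail.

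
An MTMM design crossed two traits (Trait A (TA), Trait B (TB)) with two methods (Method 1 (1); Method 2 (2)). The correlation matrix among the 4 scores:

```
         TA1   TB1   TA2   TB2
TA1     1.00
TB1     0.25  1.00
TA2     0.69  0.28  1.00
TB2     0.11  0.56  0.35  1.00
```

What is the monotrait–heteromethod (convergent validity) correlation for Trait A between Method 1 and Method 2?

Same trait (TA), different methods: r(TA1, TA2) = 0.69.

0.69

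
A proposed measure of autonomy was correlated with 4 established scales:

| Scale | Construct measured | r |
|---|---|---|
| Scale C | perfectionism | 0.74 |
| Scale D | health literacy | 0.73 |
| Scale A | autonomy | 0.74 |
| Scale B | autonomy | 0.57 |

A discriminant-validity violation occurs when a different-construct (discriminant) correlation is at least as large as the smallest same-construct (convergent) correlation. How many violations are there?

Convergent (same construct = autonomy): Scale A, Scale B.
Smallest convergent = 0.57. Discriminant values: 0.74, 0.73; count ≥ 0.57 → 2.

2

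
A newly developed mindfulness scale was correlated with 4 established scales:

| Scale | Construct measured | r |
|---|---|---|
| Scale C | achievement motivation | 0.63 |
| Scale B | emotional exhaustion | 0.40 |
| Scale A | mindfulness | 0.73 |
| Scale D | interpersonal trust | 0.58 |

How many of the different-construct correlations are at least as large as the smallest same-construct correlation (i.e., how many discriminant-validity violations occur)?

Convergent (same construct = mindfulness): Scale A.
Smallest convergent = 0.73. Discriminant values: 0.63, 0.40, 0.58; count ≥ 0.73 → 0.

0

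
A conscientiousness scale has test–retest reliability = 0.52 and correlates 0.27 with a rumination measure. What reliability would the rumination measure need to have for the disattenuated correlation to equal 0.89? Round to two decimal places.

r_true = r_obs / √(r_xx · r_yy) ⇒ 0.89 = 0.27 / √(0.52 · r_yy).
√(0.52 · r_yy) = 0.27 / 0.89 = 0.3034; 0.52 · r_yy = 0.0921; r_yy = 0.0921 / 0.52 ≈ 0.18.

0.18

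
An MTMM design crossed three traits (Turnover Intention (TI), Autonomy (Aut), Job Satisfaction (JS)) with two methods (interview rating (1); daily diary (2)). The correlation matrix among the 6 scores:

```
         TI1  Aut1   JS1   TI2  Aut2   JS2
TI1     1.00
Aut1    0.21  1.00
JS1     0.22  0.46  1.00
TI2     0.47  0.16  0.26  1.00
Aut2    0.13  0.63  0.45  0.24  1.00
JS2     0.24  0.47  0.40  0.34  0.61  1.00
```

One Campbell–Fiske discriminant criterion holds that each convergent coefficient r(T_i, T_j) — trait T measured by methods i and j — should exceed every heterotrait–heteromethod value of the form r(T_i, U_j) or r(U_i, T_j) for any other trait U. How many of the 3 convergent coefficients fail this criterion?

Convergent coefficients and their comparison sets:
TI (methods 1·2): 0.47 vs {0.13, 0.16, 0.24, 0.26} → pass.
Aut (methods 1·2): 0.63 vs {0.16, 0.13, 0.47, 0.45} → pass.
JS (methods 1·2): 0.40 vs {0.26, 0.24, 0.45, 0.47} → fail.
1 of 3 fail.

1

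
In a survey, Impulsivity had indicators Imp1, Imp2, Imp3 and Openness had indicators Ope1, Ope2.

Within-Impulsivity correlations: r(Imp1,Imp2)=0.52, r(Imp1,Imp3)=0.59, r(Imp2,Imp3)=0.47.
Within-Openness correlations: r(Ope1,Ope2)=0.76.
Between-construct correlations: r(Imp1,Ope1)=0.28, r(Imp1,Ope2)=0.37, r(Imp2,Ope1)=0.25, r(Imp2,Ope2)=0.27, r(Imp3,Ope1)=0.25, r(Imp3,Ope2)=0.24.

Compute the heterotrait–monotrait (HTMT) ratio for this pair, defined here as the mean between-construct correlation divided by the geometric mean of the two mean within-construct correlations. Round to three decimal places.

0.437

Mean between = 1.66/6 = 0.2767.
Mean within-Imp = 1.58/3 = 0.5267; mean within-Ope = 0.76/1 = 0.7600.
Geometric mean = √(0.5267 × 0.7600) = 0.6327.
HTMT = 0.2767 / 0.6327 = 0.437.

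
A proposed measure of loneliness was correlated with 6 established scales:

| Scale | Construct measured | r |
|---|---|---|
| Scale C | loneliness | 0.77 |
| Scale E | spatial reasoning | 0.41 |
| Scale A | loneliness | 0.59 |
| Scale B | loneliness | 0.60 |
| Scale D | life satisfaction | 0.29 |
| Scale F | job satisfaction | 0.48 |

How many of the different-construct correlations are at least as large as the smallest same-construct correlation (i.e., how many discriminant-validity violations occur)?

0

Convergent (same construct = loneliness): Scale C, Scale A, Scale B.
Smallest convergent = 0.59. Discriminant values: 0.41, 0.29, 0.48; count ≥ 0.59 → 0.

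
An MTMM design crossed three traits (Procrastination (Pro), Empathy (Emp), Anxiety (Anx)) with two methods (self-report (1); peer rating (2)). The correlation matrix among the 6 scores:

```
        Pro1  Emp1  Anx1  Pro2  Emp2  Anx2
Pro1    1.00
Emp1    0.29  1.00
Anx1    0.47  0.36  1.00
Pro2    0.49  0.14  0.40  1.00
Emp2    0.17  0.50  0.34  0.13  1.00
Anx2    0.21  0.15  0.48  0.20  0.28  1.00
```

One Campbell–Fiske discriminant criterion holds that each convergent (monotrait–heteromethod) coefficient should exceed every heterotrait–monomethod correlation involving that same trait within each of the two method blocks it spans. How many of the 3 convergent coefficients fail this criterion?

Checking each validity diagonal entry against its comparison values:
Pro (methods 1·2): 0.49 vs {0.29, 0.13, 0.47, 0.20} → pass.
Emp (methods 1·2): 0.50 vs {0.29, 0.13, 0.36, 0.28} → pass.
Anx (methods 1·2): 0.48 vs {0.47, 0.20, 0.36, 0.28} → pass.
0 of 3 fail.

0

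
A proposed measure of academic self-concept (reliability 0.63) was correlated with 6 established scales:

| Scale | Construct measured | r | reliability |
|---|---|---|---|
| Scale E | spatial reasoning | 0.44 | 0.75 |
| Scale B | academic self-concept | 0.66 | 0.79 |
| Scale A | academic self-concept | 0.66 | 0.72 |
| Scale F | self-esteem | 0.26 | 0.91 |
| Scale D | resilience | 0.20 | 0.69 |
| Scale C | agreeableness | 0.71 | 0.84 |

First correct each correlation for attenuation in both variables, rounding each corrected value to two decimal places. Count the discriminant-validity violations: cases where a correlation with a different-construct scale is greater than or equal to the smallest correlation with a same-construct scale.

1

Disattenuated r (r / √(r_scale · r_new)):
  Scale E (disc): 0.44 / √(0.75·0.63) = 0.64
  Scale B (conv): 0.66 / √(0.79·0.63) = 0.94
  Scale A (conv): 0.66 / √(0.72·0.63) = 0.98
  Scale F (disc): 0.26 / √(0.91·0.63) = 0.34
  Scale D (disc): 0.20 / √(0.69·0.63) = 0.30
  Scale C (disc): 0.71 / √(0.84·0.63) = 0.98
Smallest convergent = 0.94. Discriminant values: 0.64, 0.34, 0.30, 0.98; count ≥ 0.94 → 1.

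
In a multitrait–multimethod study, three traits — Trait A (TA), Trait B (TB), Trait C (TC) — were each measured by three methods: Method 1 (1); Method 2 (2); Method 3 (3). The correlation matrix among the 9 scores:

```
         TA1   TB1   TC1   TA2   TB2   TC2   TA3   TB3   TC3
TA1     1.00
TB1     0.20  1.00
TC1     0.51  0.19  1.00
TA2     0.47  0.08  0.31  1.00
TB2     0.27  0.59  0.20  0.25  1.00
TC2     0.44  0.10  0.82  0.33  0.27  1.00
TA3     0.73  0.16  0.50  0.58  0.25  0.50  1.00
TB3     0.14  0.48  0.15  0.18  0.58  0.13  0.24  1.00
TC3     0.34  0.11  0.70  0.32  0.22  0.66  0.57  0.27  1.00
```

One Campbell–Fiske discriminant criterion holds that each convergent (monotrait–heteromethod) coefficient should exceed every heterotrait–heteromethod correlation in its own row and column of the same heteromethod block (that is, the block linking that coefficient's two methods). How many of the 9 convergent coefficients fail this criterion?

0

Checking each validity diagonal entry against its comparison values:
TA (methods 1·2): 0.47 vs {0.27, 0.08, 0.44, 0.31} → pass.
TA (methods 1·3): 0.73 vs {0.14, 0.16, 0.34, 0.50} → pass.
TA (methods 2·3): 0.58 vs {0.18, 0.25, 0.32, 0.50} → pass.
TB (methods 1·2): 0.59 vs {0.08, 0.27, 0.10, 0.20} → pass.
TB (methods 1·3): 0.48 vs {0.16, 0.14, 0.11, 0.15} → pass.
TB (methods 2·3): 0.58 vs {0.25, 0.18, 0.22, 0.13} → pass.
TC (methods 1·2): 0.82 vs {0.31, 0.44, 0.20, 0.10} → pass.
TC (methods 1·3): 0.70 vs {0.50, 0.34, 0.15, 0.11} → pass.
TC (methods 2·3): 0.66 vs {0.50, 0.32, 0.13, 0.22} → pass.
0 of 9 fail.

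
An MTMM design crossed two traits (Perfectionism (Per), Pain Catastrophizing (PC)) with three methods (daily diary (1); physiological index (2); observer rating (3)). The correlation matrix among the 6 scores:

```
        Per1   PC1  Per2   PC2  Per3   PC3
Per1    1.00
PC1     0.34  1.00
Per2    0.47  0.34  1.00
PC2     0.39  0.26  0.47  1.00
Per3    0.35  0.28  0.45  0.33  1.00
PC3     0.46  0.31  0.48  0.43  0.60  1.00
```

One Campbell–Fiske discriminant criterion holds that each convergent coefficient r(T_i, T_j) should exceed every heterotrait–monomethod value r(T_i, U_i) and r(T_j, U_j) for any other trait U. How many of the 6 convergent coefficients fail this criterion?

Convergent coefficients and their comparison sets:
Per (methods 1·2): 0.47 vs {0.34, 0.47} → fail.
Per (methods 1·3): 0.35 vs {0.34, 0.60} → fail.
Per (methods 2·3): 0.45 vs {0.47, 0.60} → fail.
PC (methods 1·2): 0.26 vs {0.34, 0.47} → fail.
PC (methods 1·3): 0.31 vs {0.34, 0.60} → fail.
PC (methods 2·3): 0.43 vs {0.47, 0.60} → fail.
6 of 6 fail.

6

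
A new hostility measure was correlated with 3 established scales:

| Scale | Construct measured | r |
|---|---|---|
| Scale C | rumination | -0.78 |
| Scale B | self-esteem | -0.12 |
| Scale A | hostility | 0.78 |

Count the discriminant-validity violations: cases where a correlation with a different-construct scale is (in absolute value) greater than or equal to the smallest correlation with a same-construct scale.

1

Convergent (same construct = hostility): Scale A.
Smallest convergent = 0.78. Discriminant |r|: 0.78, 0.12; count ≥ 0.78 → 1.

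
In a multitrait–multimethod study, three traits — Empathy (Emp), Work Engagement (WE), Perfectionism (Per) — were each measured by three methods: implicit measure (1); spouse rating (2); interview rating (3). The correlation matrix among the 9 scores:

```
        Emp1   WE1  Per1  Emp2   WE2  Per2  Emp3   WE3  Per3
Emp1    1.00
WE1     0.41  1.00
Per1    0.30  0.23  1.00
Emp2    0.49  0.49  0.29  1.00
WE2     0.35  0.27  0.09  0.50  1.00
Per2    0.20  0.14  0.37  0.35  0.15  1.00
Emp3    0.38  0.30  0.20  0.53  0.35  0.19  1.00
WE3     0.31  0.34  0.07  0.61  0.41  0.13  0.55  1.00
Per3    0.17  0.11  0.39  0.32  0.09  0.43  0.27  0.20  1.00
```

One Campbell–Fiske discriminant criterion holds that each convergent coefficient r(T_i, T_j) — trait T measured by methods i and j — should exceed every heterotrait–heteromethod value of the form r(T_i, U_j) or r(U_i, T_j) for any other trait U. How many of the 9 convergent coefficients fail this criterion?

4

Checking each validity diagonal entry against its comparison values:
Emp (methods 1·2): 0.49 vs {0.35, 0.49, 0.20, 0.29} → fail.
Emp (methods 1·3): 0.38 vs {0.31, 0.30, 0.17, 0.20} → pass.
Emp (methods 2·3): 0.53 vs {0.61, 0.35, 0.32, 0.19} → fail.
WE (methods 1·2): 0.27 vs {0.49, 0.35, 0.14, 0.09} → fail.
WE (methods 1·3): 0.34 vs {0.30, 0.31, 0.11, 0.07} → pass.
WE (methods 2·3): 0.41 vs {0.35, 0.61, 0.09, 0.13} → fail.
Per (methods 1·2): 0.37 vs {0.29, 0.20, 0.09, 0.14} → pass.
Per (methods 1·3): 0.39 vs {0.20, 0.17, 0.07, 0.11} → pass.
Per (methods 2·3): 0.43 vs {0.19, 0.32, 0.13, 0.09} → pass.
4 of 9 fail.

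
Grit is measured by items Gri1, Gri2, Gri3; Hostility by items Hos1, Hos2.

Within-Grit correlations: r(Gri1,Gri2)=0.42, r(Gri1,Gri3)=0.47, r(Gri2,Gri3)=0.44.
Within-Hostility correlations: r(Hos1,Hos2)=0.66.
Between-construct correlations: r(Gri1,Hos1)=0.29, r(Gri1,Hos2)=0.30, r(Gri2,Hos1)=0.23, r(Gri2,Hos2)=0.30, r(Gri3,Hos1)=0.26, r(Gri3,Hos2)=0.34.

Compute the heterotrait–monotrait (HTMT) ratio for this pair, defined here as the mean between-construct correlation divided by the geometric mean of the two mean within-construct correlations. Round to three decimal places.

Mean heterotrait r = 1.72/6 = 0.2867.
Mean within-Gri = 1.33/3 = 0.4433; mean within-Hos = 0.66/1 = 0.6600.
Geometric mean = √(0.4433 × 0.6600) = 0.5409.
HTMT = 0.2867 / 0.5409 = 0.530.

0.530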